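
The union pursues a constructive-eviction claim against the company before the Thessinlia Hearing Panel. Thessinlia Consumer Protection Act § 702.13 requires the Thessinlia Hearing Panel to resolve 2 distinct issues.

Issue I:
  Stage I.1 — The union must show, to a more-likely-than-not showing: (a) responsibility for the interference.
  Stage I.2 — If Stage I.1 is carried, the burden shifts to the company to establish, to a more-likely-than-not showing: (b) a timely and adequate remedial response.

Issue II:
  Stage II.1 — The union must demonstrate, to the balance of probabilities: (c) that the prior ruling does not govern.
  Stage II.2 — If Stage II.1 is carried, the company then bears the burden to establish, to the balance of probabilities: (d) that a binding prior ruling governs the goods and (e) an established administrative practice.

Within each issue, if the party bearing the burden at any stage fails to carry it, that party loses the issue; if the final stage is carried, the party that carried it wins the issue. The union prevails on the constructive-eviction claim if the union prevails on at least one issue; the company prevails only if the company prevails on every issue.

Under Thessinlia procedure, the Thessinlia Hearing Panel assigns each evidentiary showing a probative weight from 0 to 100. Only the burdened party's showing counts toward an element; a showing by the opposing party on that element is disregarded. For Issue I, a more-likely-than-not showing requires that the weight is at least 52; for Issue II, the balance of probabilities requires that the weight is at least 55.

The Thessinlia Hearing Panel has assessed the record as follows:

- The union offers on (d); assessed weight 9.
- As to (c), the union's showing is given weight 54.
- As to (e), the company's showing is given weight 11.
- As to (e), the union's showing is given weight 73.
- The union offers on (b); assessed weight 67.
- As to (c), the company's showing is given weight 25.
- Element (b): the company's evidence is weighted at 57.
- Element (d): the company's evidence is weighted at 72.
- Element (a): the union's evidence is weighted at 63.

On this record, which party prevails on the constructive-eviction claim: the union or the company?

— Issue I —
Stage I.1 — burden on union; standard: a more-likely-than-not showing (weight is at least 52).
    (a): 63 ≥ 52 [met]
  Stage I.1 is satisfied; the onus moves to the company.
Stage I.2 — burden on company; standard: a more-likely-than-not showing (weight is at least 52).
    (b): 57 (union's 67 disregarded) ≥ 52 [met]
  All elements met at the final stage.
With every stage satisfied, the company prevails on this issue.
— Issue II —
Stage II.1 (union, the balance of probabilities, weight is at least 55): (c) 54 (company's 25 disregarded) < 55 — fails.
  The union does not carry Stage II.1.
The company prevails on this issue.
Per-issue: Issue I → company; Issue II → company. The union must prevail on at least one issue; overall, the company prevails.

company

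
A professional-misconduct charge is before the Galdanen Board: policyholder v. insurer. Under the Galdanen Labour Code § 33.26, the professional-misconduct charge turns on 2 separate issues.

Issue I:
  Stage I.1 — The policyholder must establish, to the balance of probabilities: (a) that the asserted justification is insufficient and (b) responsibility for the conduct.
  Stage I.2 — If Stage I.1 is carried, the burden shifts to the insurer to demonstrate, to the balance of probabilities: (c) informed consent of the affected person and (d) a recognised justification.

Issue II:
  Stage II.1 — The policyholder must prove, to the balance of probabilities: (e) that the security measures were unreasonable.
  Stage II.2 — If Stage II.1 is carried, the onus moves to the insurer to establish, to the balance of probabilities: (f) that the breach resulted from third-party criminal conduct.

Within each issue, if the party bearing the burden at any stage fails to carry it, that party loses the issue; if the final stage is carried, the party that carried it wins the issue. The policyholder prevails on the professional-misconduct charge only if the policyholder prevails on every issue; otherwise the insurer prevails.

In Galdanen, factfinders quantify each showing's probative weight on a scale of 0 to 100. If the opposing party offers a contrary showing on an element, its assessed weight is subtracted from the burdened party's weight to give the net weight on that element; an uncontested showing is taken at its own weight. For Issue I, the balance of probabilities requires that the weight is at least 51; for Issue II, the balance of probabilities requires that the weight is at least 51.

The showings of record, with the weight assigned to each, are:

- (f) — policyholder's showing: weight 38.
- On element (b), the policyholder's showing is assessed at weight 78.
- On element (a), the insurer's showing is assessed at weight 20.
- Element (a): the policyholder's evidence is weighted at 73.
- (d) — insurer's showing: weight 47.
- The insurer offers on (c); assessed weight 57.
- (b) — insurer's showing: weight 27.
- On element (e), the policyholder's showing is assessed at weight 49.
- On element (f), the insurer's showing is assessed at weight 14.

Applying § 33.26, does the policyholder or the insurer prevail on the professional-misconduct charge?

— Issue I —
Stage I.1 — burden on policyholder; standard: the balance of probabilities (weight is at least 51).
    (a): 73 − 20 = 53 ≥ 51 [met]
    (b): 78 − 27 = 51 ≥ 51 [met]
  Stage I.1 carried; the burden shifts to the insurer.
Stage I.2 — burden on insurer; standard: the balance of probabilities (weight is at least 51).
    (c): 57 ≥ 51 [met]
    (d): 47 < 51 [not met]
  Not every element is met, so the insurer fails to carry Stage I.2.
The policyholder prevails on this issue.
— Issue II —
Stage II.1 (policyholder, the balance of probabilities, weight is at least 51): (e) 49 < 51 — fails.
  Not every element is met, so the policyholder fails to carry Stage II.1.
The analysis ends at Stage II.1; the insurer prevails on this issue.
Per-issue: Issue I → policyholder; Issue II → insurer. The policyholder must prevail on every issue; overall, the insurer prevails.

insurer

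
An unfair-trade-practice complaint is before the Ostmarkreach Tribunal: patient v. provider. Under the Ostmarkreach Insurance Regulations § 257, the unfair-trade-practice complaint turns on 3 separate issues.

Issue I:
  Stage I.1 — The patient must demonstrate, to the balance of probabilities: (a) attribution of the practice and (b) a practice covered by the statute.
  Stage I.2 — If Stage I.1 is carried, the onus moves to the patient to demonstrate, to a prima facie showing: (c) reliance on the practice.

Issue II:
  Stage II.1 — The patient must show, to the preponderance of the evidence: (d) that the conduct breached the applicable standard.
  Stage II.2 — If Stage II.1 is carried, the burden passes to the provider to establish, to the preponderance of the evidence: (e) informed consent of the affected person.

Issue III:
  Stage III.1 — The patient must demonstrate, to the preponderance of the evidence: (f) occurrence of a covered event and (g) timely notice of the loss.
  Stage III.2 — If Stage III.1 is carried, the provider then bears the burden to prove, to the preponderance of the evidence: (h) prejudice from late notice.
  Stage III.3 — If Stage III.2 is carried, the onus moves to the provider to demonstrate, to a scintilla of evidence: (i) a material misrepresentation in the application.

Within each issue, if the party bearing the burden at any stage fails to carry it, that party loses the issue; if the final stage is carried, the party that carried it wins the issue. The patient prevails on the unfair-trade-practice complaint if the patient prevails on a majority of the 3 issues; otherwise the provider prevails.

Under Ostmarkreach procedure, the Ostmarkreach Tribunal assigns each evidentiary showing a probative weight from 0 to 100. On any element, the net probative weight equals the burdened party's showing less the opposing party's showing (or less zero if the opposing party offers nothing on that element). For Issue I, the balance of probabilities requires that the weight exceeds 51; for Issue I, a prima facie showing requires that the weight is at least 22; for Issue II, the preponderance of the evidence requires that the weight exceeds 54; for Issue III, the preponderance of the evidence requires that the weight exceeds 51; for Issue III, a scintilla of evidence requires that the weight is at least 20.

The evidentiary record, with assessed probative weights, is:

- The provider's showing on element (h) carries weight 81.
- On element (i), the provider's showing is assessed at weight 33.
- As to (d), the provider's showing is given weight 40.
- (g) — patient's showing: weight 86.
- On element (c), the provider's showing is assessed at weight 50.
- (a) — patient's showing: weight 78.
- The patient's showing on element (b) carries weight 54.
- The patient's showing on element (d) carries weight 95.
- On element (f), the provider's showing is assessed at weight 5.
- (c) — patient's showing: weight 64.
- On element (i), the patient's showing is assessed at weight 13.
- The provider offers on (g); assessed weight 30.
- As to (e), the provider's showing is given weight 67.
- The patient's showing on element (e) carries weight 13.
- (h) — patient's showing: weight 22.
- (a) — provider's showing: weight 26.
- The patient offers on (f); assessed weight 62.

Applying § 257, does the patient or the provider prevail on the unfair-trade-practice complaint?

— Issue I —
Stage I.1 — burden on patient; standard: the balance of probabilities (weight exceeds 51).
    (a): 78 − 26 = 52 > 51 [met]
    (b): 54 > 51 [met]
  All elements met. The patient retains the burden for Stage I.2.
Stage I.2 — burden on patient; standard: a prima facie showing (weight is at least 22).
    (c): 64 − 50 = 14 < 22 [not met]
  Not every element is met, so the patient fails to carry Stage I.2.
The analysis ends at Stage I.2; the provider prevails on this issue.
— Issue II —
Stage II.1 (patient, the preponderance of the evidence, weight exceeds 54): (d) net 95−40=55 > 54 — meets.
  The patient carries Stage II.1; the provider now bears the burden.
Stage II.2 (provider, the preponderance of the evidence, weight exceeds 54): (e) net 67−13=54 ≤ 54 — fails.
  Stage II.2 not carried; the provider fails its burden.
The patient prevails on this issue.
— Issue III —
Stage III.1 — burden on patient; standard: the preponderance of the evidence (weight exceeds 51).
    (f): 62 − 5 = 57 > 51 [met]
    (g): 86 − 30 = 56 > 51 [met]
  All elements met. The burden passes to the provider.
Stage III.2 — burden on provider; standard: the preponderance of the evidence (weight exceeds 51).
    (h): 81 − 22 = 59 > 51 [met]
  All elements met. The provider retains the burden for Stage III.3.
Stage III.3 — burden on provider; standard: a scintilla of evidence (weight is at least 20).
    (i): 33 − 13 = 20 ≥ 20 [met]
  All elements met at the final stage.
All stages carried — the provider prevails on this issue.
Per-issue: Issue I → provider; Issue II → patient; Issue III → provider. The patient must prevail on a majority of issues; overall, the provider prevails.

provider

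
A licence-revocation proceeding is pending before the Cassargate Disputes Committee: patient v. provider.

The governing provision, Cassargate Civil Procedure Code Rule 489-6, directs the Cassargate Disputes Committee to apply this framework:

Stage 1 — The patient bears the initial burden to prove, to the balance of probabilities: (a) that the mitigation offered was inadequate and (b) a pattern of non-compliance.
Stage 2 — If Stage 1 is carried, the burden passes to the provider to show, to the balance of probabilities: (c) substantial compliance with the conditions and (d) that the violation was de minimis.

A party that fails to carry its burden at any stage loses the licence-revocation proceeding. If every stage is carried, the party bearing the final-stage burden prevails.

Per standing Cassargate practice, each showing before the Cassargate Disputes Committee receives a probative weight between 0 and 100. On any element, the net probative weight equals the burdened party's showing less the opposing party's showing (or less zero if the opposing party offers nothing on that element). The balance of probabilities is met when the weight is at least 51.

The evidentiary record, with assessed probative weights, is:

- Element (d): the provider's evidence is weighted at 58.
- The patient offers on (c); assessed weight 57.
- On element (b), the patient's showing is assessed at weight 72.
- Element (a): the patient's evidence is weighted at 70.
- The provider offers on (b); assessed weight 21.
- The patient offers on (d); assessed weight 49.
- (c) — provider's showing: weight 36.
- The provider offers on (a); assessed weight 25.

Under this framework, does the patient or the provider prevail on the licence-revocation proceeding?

provider

Stage 1 — burden on patient; standard: the balance of probabilities (weight is at least 51).
    (a): 70 − 25 = 45 < 51 [not met]
    (b): 72 − 21 = 51 ≥ 51 [met]
  Not every element is met, so the patient fails to carry Stage 1.
The analysis ends at Stage 1; the provider prevails.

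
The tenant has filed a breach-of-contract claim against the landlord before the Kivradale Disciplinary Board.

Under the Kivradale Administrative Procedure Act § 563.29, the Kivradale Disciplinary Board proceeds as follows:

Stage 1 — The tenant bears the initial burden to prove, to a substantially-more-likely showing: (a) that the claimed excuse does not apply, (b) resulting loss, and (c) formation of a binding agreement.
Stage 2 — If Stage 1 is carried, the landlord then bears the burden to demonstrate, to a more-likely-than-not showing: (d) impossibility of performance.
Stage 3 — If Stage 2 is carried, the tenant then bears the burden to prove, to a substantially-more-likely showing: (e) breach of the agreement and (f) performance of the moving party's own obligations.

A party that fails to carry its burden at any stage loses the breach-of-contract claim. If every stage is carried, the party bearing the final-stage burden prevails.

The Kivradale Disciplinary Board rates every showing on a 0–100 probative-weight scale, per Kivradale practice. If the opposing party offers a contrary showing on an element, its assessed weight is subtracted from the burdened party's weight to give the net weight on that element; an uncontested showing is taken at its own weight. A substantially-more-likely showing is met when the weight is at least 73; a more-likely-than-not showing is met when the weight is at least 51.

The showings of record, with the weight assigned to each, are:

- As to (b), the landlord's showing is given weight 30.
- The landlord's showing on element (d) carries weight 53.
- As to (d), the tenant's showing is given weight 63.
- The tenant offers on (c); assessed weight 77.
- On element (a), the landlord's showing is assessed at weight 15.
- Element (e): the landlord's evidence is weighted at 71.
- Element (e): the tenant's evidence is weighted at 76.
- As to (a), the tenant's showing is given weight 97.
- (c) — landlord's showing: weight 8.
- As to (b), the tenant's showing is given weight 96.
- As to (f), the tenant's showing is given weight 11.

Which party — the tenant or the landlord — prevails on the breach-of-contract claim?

landlord

At Stage 1 the tenant must meet a substantially-more-likely showing (weight is at least 73): on (a) the weight is 97 less the opposing 15 gives net 82, ≥ 73, so (a) meets the standard; on (b) the weight is 96 less the opposing 30 gives net 66, < 73, so (b) does not meet the standard; on (c) the weight is 77 less the opposing 8 gives net 69, < 73, so (c) does not meet the standard.
  Not every element is met, so the tenant fails to carry Stage 1.
So the landlord prevails.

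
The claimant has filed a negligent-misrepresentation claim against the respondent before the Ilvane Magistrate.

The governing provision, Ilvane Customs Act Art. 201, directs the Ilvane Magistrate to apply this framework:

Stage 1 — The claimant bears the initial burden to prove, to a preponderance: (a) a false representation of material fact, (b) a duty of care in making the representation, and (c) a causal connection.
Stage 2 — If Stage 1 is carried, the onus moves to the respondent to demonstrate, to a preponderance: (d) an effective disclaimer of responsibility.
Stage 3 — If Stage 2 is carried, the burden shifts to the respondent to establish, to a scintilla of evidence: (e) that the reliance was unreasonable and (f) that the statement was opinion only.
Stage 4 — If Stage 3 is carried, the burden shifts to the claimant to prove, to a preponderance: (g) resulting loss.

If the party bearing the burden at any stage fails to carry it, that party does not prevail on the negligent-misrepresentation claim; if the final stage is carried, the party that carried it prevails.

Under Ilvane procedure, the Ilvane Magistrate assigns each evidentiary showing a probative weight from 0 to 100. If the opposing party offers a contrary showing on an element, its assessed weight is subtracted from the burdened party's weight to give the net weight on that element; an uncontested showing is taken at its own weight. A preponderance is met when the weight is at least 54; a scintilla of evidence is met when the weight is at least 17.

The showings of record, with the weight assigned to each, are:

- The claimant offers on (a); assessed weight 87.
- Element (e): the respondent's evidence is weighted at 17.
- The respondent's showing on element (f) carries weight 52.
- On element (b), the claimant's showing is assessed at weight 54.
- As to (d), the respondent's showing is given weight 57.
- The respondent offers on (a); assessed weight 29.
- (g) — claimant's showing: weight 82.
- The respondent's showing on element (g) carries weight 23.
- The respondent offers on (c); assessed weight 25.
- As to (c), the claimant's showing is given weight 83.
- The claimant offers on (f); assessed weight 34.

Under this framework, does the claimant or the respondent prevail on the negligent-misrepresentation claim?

claimant

At Stage 1 the claimant must meet a preponderance (weight is at least 54): on (a) the weight is 87 less the opposing 29 gives net 58, ≥ 54, so (a) meets the standard; on (b) the weight is 54, which does reach 54, so (b) meets the standard; on (c) the weight is 83 less the opposing 25 gives net 58, ≥ 54, so (c) meets the standard.
  Stage 1 carried; the burden shifts to the respondent.
At Stage 2 the respondent must meet a preponderance (weight is at least 54): on (d) the weight is 57, which does reach 54, so (d) meets the standard.
  Stage 2 is satisfied; the respondent continues to bear the burden.
At Stage 3 the respondent must meet a scintilla of evidence (weight is at least 17): on (e) the weight is 17, which does reach 17, so (e) meets the standard; on (f) the weight is 52 less the opposing 34 gives net 18, ≥ 17, so (f) meets the standard.
  All elements met. The burden passes to the claimant.
At Stage 4 the claimant must meet a preponderance (weight is at least 54): on (g) the weight is 82 less the opposing 23 gives net 59, ≥ 54, so (g) meets the standard.
  All elements met at the final stage.
With every stage satisfied, the claimant prevails.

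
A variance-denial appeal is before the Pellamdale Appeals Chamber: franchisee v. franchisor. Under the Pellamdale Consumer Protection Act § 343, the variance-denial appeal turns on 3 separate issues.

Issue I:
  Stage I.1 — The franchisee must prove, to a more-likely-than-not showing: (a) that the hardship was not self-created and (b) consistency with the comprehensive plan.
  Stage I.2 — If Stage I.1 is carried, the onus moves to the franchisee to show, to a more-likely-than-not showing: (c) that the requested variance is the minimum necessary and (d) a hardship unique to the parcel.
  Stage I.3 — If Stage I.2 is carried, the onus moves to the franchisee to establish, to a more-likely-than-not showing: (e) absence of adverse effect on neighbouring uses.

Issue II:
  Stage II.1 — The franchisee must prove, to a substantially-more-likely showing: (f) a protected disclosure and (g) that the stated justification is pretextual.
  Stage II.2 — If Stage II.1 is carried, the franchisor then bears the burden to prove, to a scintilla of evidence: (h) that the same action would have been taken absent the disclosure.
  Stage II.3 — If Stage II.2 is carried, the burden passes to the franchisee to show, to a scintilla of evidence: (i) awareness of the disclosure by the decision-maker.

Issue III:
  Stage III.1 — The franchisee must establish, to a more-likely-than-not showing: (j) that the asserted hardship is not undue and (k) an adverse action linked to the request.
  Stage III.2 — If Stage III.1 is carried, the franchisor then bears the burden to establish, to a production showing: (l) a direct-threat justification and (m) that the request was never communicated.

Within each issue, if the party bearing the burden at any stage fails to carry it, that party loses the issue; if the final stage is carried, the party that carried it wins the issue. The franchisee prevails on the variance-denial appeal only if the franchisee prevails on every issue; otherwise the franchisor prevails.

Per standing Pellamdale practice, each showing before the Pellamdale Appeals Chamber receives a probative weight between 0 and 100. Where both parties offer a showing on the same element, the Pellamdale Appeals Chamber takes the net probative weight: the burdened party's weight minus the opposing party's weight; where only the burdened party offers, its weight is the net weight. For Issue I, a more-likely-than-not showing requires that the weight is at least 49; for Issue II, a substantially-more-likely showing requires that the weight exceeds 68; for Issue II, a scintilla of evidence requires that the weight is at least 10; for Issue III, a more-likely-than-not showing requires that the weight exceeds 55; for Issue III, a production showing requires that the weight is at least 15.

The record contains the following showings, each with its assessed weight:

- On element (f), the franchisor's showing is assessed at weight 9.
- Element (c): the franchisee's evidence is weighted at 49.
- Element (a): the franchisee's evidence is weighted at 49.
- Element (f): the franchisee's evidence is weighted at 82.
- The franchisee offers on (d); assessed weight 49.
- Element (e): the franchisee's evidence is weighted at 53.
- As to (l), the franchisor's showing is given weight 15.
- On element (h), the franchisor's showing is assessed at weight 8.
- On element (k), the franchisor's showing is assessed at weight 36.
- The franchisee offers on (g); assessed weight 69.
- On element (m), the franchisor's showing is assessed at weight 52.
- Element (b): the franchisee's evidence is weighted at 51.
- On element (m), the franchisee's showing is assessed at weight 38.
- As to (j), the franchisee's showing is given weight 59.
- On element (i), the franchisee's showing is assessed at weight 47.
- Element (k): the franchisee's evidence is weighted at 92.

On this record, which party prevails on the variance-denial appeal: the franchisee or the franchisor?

franchisee

— Issue I —
Stage I.1 — burden on franchisee; standard: a more-likely-than-not showing (weight is at least 49).
    (a): 49 ≥ 49 [met]
    (b): 51 ≥ 49 [met]
  Stage I.1 carried; the burden remains with the franchisee.
Stage I.2 — burden on franchisee; standard: a more-likely-than-not showing (weight is at least 49).
    (c): 49 ≥ 49 [met]
    (d): 49 ≥ 49 [met]
  Stage I.2 carried; the burden remains with the franchisee.
Stage I.3 — burden on franchisee; standard: a more-likely-than-not showing (weight is at least 49).
    (e): 53 ≥ 49 [met]
  The franchisee carries the last stage.
Every stage carried; the franchisee prevails on this issue.
— Issue II —
Stage II.1 — burden on franchisee; standard: a substantially-more-likely showing (weight exceeds 68).
    (f): 82 − 9 = 73 > 68 [met]
    (g): 69 > 68 [met]
  Stage II.1 is satisfied; the onus moves to the franchisor.
Stage II.2 — burden on franchisor; standard: a scintilla of evidence (weight is at least 10).
    (h): 8 < 10 [not met]
  Stage II.2 not carried; the franchisor fails its burden.
The franchisee prevails on this issue.
— Issue III —
Stage III.1 — burden on franchisee; standard: a more-likely-than-not showing (weight exceeds 55).
    (j): 59 > 55 [met]
    (k): 92 − 36 = 56 > 55 [met]
  Stage III.1 carried; the burden shifts to the franchisor.
Stage III.2 — burden on franchisor; standard: a production showing (weight is at least 15).
    (l): 15 ≥ 15 [met]
    (m): 52 − 38 = 14 < 15 [not met]
  Not every element is met, so the franchisor fails to carry Stage III.2.
So the franchisee prevails on this issue.
Per-issue: Issue I → franchisee; Issue II → franchisee; Issue III → franchisee. The franchisee must prevail on every issue; overall, the franchisee prevails.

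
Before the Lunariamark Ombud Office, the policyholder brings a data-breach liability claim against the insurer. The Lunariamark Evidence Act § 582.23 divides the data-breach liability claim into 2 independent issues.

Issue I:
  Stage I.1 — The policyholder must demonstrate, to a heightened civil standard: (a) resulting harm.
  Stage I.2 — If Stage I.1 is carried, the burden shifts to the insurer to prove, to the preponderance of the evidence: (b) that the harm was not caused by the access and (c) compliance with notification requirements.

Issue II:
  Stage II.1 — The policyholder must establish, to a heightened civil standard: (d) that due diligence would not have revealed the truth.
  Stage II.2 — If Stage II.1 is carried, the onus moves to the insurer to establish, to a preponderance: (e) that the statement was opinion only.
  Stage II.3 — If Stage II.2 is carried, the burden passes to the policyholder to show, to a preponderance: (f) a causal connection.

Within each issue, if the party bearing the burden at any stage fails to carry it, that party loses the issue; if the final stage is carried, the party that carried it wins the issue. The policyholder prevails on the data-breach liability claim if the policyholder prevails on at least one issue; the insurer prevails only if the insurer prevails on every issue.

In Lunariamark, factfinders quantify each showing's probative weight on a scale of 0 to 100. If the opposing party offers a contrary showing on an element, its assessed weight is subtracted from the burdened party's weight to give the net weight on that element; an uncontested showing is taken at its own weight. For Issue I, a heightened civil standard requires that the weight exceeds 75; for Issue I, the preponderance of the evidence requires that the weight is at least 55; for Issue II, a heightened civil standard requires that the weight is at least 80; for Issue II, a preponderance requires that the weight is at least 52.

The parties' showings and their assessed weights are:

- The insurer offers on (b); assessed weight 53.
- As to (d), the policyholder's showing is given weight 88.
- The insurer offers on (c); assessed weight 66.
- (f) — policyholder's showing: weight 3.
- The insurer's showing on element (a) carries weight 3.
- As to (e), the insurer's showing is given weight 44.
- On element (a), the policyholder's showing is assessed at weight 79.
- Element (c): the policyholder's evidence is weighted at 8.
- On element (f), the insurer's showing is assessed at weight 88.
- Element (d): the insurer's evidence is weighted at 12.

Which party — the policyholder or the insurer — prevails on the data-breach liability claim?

policyholder

— Issue I —
Stage I.1 (policyholder, a heightened civil standard, weight exceeds 75): (a) net 79−3=76 > 75 — meets.
  Stage I.1 carried; the burden shifts to the insurer.
Stage I.2 (insurer, the preponderance of the evidence, weight is at least 55): (b) 53 < 55 — fails; (c) net 66−8=58 ≥ 55 — meets.
  Stage I.2 not carried; the insurer fails its burden.
The analysis ends at Stage I.2; the policyholder prevails on this issue.
— Issue II —
Stage II.1 — burden on policyholder; standard: a heightened civil standard (weight is at least 80).
    (d): 88 − 12 = 76 < 80 [not met]
  Stage II.1 not carried; the policyholder fails its burden.
So the insurer prevails on this issue.
Per-issue: Issue I → policyholder; Issue II → insurer. The policyholder must prevail on at least one issue; overall, the policyholder prevails.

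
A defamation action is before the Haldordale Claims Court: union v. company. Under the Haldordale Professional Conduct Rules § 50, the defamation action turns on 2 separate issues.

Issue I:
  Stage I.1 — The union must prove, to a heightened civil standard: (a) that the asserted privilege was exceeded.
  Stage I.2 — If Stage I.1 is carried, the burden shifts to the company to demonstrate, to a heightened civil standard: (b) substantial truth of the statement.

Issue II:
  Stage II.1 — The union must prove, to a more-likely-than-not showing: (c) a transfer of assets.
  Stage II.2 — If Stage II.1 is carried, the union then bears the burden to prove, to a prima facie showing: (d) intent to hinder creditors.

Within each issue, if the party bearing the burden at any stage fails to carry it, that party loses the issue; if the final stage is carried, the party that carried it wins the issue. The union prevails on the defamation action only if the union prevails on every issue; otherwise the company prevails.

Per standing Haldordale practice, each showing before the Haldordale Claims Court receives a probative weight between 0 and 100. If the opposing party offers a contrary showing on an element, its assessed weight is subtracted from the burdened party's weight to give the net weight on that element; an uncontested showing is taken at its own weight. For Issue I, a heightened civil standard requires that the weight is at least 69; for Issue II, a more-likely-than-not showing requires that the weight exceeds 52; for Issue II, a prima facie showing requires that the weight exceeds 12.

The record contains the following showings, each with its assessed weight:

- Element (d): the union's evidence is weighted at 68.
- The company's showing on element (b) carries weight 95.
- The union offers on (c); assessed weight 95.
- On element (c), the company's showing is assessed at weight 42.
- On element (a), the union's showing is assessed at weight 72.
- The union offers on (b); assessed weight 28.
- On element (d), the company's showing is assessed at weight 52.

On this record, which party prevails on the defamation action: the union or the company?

union

— Issue I —
Stage I.1 — burden on union; standard: a heightened civil standard (weight is at least 69).
    (a): 72 ≥ 69 [met]
  Stage I.1 carried; the burden shifts to the company.
Stage I.2 — burden on company; standard: a heightened civil standard (weight is at least 69).
    (b): 95 − 28 = 67 < 69 [not met]
  Stage I.2 not carried; the company fails its burden.
The union prevails on this issue.
— Issue II —
Stage II.1 — burden on union; standard: a more-likely-than-not showing (weight exceeds 52).
    (c): 95 − 42 = 53 > 52 [met]
  Stage II.1 is satisfied; the union continues to bear the burden.
Stage II.2 — burden on union; standard: a prima facie showing (weight exceeds 12).
    (d): 68 − 52 = 16 > 12 [met]
  The union carries the last stage.
Every stage carried; the union prevails on this issue.
Per-issue: Issue I → union; Issue II → union. The union must prevail on every issue; overall, the union prevails.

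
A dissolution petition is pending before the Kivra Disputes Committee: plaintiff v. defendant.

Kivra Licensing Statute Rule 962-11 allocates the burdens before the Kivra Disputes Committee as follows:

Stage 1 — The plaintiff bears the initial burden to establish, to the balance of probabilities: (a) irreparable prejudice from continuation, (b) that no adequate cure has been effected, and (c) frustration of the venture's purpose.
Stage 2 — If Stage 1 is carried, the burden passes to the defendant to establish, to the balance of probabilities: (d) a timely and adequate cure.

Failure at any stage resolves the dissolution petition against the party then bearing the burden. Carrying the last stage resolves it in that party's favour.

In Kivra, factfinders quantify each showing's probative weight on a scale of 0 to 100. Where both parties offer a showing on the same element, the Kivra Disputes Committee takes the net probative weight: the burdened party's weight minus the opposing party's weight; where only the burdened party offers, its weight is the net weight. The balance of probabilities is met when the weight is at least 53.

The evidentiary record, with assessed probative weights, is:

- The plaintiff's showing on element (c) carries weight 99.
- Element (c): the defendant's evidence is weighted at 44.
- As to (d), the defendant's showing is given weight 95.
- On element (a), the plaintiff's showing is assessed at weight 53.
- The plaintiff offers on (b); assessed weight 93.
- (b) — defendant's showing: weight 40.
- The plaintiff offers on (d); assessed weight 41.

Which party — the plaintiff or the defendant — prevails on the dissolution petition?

Stage 1 — burden on plaintiff; standard: the balance of probabilities (weight is at least 53).
    (a): 53 ≥ 53 [met]
    (b): 93 − 40 = 53 ≥ 53 [met]
    (c): 99 − 44 = 55 ≥ 53 [met]
  All elements met. The burden passes to the defendant.
Stage 2 — burden on defendant; standard: the balance of probabilities (weight is at least 53).
    (d): 95 − 41 = 54 ≥ 53 [met]
  Stage 2 carried; the final stage is satisfied.
All stages carried — the defendant prevails.

defendant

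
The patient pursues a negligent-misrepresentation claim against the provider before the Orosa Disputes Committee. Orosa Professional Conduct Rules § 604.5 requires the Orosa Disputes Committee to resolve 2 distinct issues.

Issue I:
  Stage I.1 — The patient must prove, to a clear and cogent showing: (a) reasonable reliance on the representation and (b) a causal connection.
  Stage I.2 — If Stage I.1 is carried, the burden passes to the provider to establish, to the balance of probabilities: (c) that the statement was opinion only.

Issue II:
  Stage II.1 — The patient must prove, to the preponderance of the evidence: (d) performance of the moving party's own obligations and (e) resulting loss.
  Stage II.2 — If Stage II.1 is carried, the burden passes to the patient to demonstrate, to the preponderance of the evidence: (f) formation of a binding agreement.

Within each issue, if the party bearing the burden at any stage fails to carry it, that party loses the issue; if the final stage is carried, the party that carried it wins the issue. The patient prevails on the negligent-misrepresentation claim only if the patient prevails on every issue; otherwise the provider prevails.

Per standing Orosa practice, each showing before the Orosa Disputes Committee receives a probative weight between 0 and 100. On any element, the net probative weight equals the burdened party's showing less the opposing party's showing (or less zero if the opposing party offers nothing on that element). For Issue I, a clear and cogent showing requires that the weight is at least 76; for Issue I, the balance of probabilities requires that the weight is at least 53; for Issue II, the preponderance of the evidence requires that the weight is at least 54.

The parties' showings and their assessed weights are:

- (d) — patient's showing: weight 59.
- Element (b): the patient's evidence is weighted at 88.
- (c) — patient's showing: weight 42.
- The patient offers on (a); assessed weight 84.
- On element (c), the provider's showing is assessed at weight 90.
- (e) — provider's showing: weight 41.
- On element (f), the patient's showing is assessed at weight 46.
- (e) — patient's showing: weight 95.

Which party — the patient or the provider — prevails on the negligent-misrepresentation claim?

— Issue I —
Stage I.1 (patient, a clear and cogent showing, weight is at least 76): (a) 84 ≥ 76 — meets; (b) 88 ≥ 76 — meets.
  Stage I.1 carried; the burden shifts to the provider.
Stage I.2 (provider, the balance of probabilities, weight is at least 53): (c) net 90−42=48 < 53 — fails.
  Not every element is met, so the provider fails to carry Stage I.2.
The patient prevails on this issue.
— Issue II —
At Stage II.1 the patient must meet the preponderance of the evidence (weight is at least 54): on (d) the weight is 59, ≥ 54, so (d) meets the standard; on (e) the weight is 95 less the opposing 41 gives net 54, ≥ 54, so (e) meets the standard.
  Stage II.1 is satisfied; the patient continues to bear the burden.
At Stage II.2 the patient must meet the preponderance of the evidence (weight is at least 54): on (f) the weight is 46, which does not reach 54, so (f) does not meet the standard.
  The patient does not carry Stage II.2.
The provider prevails on this issue.
Per-issue: Issue I → patient; Issue II → provider. The patient must prevail on every issue; overall, the provider prevails.

provider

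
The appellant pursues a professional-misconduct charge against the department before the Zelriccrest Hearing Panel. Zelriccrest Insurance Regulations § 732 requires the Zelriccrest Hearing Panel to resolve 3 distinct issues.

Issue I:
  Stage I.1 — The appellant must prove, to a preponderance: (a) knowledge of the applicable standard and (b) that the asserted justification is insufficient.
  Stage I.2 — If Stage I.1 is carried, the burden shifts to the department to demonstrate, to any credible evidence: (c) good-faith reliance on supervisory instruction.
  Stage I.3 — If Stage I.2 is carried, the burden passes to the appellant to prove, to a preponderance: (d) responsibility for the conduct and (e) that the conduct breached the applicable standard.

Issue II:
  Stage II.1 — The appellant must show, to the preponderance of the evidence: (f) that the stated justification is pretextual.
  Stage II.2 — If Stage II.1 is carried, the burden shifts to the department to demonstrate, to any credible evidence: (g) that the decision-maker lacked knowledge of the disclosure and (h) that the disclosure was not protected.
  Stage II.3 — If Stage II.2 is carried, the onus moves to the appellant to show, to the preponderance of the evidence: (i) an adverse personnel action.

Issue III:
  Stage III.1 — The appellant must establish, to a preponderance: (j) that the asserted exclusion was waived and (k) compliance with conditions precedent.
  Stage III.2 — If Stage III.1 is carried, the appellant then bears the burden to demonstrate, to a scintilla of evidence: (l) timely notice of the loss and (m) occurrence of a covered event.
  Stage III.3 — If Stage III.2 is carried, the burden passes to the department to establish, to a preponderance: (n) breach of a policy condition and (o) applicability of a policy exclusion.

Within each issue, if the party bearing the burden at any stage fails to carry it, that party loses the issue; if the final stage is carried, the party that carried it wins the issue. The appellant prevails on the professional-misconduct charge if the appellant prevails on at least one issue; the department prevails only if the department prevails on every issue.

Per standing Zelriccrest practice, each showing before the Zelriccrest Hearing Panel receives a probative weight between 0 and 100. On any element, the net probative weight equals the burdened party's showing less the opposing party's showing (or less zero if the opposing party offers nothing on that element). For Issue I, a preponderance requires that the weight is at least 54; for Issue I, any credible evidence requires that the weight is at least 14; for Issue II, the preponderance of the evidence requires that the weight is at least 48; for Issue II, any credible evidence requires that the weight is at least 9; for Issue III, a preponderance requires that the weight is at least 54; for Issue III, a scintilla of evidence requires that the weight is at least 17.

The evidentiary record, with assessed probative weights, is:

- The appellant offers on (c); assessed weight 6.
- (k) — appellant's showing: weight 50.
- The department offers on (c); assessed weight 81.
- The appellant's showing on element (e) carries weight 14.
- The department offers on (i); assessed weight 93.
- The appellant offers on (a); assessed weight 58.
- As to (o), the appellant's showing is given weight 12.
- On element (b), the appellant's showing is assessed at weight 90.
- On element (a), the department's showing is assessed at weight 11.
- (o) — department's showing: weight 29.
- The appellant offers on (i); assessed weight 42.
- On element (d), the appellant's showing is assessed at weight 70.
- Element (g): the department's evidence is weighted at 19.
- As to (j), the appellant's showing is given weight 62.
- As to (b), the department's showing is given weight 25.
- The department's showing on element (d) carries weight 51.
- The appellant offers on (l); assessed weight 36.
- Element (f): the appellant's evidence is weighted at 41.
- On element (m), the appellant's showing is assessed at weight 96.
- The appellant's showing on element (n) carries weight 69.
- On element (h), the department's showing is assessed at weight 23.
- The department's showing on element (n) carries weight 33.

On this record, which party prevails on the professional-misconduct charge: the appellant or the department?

department

— Issue I —
At Stage I.1 the appellant must meet a preponderance (weight is at least 54): on (a) the weight is 58 less the opposing 11 gives net 47, which does not reach 54, so (a) does not meet the standard; on (b) the weight is 90 less the opposing 25 gives net 65, which does reach 54, so (b) meets the standard.
  Not every element is met, so the appellant fails to carry Stage I.1.
So the department prevails on this issue.
— Issue II —
Stage II.1 (appellant, the preponderance of the evidence, weight is at least 48): (f) 41 < 48 — fails.
  Stage II.1 not carried; the appellant fails its burden.
So the department prevails on this issue.
— Issue III —
Stage III.1 (appellant, a preponderance, weight is at least 54): (j) 62 ≥ 54 — meets; (k) 50 < 54 — fails.
  The appellant does not carry Stage III.1.
So the department prevails on this issue.
Per-issue: Issue I → department; Issue II → department; Issue III → department. The appellant must prevail on at least one issue; overall, the department prevails.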